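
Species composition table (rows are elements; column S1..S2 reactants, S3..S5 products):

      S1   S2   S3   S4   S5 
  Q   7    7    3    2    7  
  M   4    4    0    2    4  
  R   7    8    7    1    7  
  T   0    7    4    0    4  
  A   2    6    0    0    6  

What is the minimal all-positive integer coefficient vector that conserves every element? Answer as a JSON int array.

Q: 3·7+4·7 = 49 | 2·3+4·2+5·7 = 49
M: 3·4+4·4 = 28 | 2·0+4·2+5·4 = 28
R: 3·7+4·8 = 53 | 2·7+4·1+5·7 = 53
T: 3·0+4·7 = 28 | 2·4+4·0+5·4 = 28
A: 3·2+4·6 = 30 | 2·0+4·0+5·6 = 30
gcd(3,4,2,4,5) = 1

Coefficients: [3, 4, 2, 4, 5]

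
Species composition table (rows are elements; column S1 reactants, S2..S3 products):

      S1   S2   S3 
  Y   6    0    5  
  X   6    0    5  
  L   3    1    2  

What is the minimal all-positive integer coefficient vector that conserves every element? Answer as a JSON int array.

Y: 5·6 = 30 | 3·0+6·5 = 30
X: 5·6 = 30 | 3·0+6·5 = 30
L: 5·3 = 15 | 3·1+6·2 = 15
gcd(5,3,6) = 1

Coefficients: [5, 3, 6]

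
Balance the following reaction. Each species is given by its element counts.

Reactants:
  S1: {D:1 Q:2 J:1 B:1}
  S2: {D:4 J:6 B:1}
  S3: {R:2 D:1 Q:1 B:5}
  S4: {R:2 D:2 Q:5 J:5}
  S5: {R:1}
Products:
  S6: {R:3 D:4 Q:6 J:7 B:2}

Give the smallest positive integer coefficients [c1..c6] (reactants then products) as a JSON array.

R: 5·0+2·0+1·2+5·2+6·1 = 18 | 6·3 = 18
D: 5·1+2·4+1·1+5·2+6·0 = 24 | 6·4 = 24
Q: 5·2+2·0+1·1+5·5+6·0 = 36 | 6·6 = 36
J: 5·1+2·6+1·0+5·5+6·0 = 42 | 6·7 = 42
B: 5·1+2·1+1·5+5·0+6·0 = 12 | 6·2 = 12
gcd(5,2,1,5,6,6) = 1

Coefficients: [5, 2, 1, 5, 6, 6]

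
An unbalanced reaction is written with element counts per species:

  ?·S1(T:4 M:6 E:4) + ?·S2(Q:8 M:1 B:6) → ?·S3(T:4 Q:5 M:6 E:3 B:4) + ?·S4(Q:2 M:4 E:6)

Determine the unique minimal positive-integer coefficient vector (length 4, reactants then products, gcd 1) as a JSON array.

T: 6·4+4·0 = 24 | 6·4+1·0 = 24
Q: 6·0+4·8 = 32 | 6·5+1·2 = 32
M: 6·6+4·1 = 40 | 6·6+1·4 = 40
E: 6·4+4·0 = 24 | 6·3+1·6 = 24
B: 6·0+4·6 = 24 | 6·4+1·0 = 24
gcd(6,4,6,1) = 1

Coefficients: [6, 4, 6, 1]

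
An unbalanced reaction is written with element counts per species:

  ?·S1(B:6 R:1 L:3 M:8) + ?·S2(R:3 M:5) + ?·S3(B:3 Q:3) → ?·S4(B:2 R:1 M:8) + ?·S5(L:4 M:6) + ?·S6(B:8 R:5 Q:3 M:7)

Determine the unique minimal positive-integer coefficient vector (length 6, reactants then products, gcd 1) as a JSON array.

Coefficients: [4, 6, 4, 2, 3, 4]

B: 4·6+6·0+4·3 = 36 | 2·2+3·0+4·8 = 36
R: 4·1+6·3+4·0 = 22 | 2·1+3·0+4·5 = 22
L: 4·3+6·0+4·0 = 12 | 2·0+3·4+4·0 = 12
Q: 4·0+6·0+4·3 = 12 | 2·0+3·0+4·3 = 12
M: 4·8+6·5+4·0 = 62 | 2·8+3·6+4·7 = 62
gcd(4,6,4,2,3,4) = 1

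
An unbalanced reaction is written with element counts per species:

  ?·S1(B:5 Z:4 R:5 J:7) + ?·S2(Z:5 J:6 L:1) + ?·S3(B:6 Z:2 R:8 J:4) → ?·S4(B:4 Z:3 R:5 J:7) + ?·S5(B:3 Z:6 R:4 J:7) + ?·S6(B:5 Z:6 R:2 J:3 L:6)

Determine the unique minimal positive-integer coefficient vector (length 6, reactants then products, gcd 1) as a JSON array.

B: 4·5+6·0+4·6 = 44 | 6·4+5·3+1·5 = 44
Z: 4·4+6·5+4·2 = 54 | 6·3+5·6+1·6 = 54
R: 4·5+6·0+4·8 = 52 | 6·5+5·4+1·2 = 52
J: 4·7+6·6+4·4 = 80 | 6·7+5·7+1·3 = 80
L: 4·0+6·1+4·0 = 6 | 6·0+5·0+1·6 = 6
gcd(4,6,4,6,5,1) = 1

Coefficients: [4, 6, 4, 6, 5, 1]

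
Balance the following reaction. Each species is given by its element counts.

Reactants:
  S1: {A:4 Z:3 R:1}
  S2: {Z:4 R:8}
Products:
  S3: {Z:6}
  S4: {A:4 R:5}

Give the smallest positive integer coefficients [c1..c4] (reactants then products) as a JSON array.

A: 6·4+3·0 = 24 | 5·0+6·4 = 24
Z: 6·3+3·4 = 30 | 5·6+6·0 = 30
R: 6·1+3·8 = 30 | 5·0+6·5 = 30
gcd(6,3,5,6) = 1

Coefficients: [6, 3, 5, 6]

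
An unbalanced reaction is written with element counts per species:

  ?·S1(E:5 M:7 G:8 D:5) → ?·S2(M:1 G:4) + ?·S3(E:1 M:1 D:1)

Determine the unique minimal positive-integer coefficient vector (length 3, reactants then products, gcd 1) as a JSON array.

E: 1·5 = 5 | 2·0+5·1 = 5
M: 1·7 = 7 | 2·1+5·1 = 7
G: 1·8 = 8 | 2·4+5·0 = 8
D: 1·5 = 5 | 2·0+5·1 = 5
gcd(1,2,5) = 1

Coefficients: [1, 2, 5]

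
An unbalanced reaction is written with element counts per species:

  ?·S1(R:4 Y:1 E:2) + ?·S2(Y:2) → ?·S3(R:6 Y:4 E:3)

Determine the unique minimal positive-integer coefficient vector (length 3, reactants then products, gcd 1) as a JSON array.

Coefficients: [6, 5, 4]

R: 6·4+5·0 = 24 | 4·6 = 24
Y: 6·1+5·2 = 16 | 4·4 = 16
E: 6·2+5·0 = 12 | 4·3 = 12
gcd(6,5,4) = 1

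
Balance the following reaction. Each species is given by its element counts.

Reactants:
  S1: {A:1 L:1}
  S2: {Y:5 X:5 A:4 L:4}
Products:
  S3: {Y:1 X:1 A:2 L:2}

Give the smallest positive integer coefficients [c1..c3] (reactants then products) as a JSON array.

Coefficients: [6, 1, 5]

Y: 6·0+1·5 = 5 | 5·1 = 5
X: 6·0+1·5 = 5 | 5·1 = 5
A: 6·1+1·4 = 10 | 5·2 = 10
L: 6·1+1·4 = 10 | 5·2 = 10
gcd(6,1,5) = 1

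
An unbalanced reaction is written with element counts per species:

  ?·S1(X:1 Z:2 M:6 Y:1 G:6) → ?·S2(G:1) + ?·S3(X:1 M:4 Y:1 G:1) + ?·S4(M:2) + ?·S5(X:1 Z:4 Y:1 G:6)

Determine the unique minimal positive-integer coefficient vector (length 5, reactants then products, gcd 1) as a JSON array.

Coefficients: [2, 5, 1, 4, 1]

X: 2·1 = 2 | 5·0+1·1+4·0+1·1 = 2
Z: 2·2 = 4 | 5·0+1·0+4·0+1·4 = 4
M: 2·6 = 12 | 5·0+1·4+4·2+1·0 = 12
Y: 2·1 = 2 | 5·0+1·1+4·0+1·1 = 2
G: 2·6 = 12 | 5·1+1·1+4·0+1·6 = 12
gcd(2,5,1,4,1) = 1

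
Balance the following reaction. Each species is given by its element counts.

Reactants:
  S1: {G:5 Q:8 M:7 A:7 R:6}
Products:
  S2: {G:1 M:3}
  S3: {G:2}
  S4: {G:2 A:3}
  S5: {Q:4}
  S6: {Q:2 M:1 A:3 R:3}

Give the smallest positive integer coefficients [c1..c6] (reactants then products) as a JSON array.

G: 3·5 = 15 | 5·1+4·2+1·2+3·0+6·0 = 15
Q: 3·8 = 24 | 5·0+4·0+1·0+3·4+6·2 = 24
M: 3·7 = 21 | 5·3+4·0+1·0+3·0+6·1 = 21
A: 3·7 = 21 | 5·0+4·0+1·3+3·0+6·3 = 21
R: 3·6 = 18 | 5·0+4·0+1·0+3·0+6·3 = 18
gcd(3,5,4,1,3,6) = 1

Coefficients: [3, 5, 4, 1, 3, 6]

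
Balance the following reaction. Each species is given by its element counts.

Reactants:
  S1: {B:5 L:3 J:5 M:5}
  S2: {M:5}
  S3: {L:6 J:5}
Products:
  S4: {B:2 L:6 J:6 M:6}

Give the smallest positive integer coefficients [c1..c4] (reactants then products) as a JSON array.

B: 2·5+4·0+4·0 = 10 | 5·2 = 10
L: 2·3+4·0+4·6 = 30 | 5·6 = 30
J: 2·5+4·0+4·5 = 30 | 5·6 = 30
M: 2·5+4·5+4·0 = 30 | 5·6 = 30
gcd(2,4,4,5) = 1

Coefficients: [2, 4, 4, 5]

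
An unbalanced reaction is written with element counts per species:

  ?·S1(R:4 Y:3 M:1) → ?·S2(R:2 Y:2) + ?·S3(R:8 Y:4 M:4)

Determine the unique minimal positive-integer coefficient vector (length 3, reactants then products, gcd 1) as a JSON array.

Coefficients: [4, 4, 1]

R: 4·4 = 16 | 4·2+1·8 = 16
Y: 4·3 = 12 | 4·2+1·4 = 12
M: 4·1 = 4 | 4·0+1·4 = 4
gcd(4,4,1) = 1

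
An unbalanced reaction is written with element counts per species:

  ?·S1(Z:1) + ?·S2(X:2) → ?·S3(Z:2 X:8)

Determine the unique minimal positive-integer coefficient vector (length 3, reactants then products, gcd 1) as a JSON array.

Z: 2·1+4·0 = 2 | 1·2 = 2
X: 2·0+4·2 = 8 | 1·8 = 8
gcd(2,4,1) = 1

Coefficients: [2, 4, 1]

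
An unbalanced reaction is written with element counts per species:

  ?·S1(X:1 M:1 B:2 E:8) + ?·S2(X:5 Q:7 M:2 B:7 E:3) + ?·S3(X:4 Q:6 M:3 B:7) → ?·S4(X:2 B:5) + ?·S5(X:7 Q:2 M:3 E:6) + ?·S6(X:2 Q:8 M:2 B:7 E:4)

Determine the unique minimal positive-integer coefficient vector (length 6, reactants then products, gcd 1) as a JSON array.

X: 3·1+6·5+2·4 = 41 | 4·2+3·7+6·2 = 41
Q: 3·0+6·7+2·6 = 54 | 4·0+3·2+6·8 = 54
M: 3·1+6·2+2·3 = 21 | 4·0+3·3+6·2 = 21
B: 3·2+6·7+2·7 = 62 | 4·5+3·0+6·7 = 62
E: 3·8+6·3+2·0 = 42 | 4·0+3·6+6·4 = 42
gcd(3,6,2,4,3,6) = 1

Coefficients: [3, 6, 2, 4, 3, 6]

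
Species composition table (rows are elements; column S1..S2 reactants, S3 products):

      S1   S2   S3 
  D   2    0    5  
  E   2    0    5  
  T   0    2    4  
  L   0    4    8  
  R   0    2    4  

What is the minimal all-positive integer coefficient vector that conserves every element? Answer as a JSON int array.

D: 5·2+4·0 = 10 | 2·5 = 10
E: 5·2+4·0 = 10 | 2·5 = 10
T: 5·0+4·2 = 8 | 2·4 = 8
L: 5·0+4·4 = 16 | 2·8 = 16
R: 5·0+4·2 = 8 | 2·4 = 8
gcd(5,4,2) = 1

Coefficients: [5, 4, 2]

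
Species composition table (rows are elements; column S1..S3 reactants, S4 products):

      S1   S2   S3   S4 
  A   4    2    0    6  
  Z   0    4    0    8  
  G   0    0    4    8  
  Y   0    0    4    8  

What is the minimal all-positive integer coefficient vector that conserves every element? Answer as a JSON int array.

A: 1·4+4·2+4·0 = 12 | 2·6 = 12
Z: 1·0+4·4+4·0 = 16 | 2·8 = 16
G: 1·0+4·0+4·4 = 16 | 2·8 = 16
Y: 1·0+4·0+4·4 = 16 | 2·8 = 16
gcd(1,4,4,2) = 1

Coefficients: [1, 4, 4, 2]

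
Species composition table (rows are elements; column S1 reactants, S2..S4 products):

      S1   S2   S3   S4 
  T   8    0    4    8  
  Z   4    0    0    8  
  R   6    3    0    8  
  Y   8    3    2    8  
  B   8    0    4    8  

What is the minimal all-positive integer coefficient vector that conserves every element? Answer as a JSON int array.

T: 6·8 = 48 | 4·0+6·4+3·8 = 48
Z: 6·4 = 24 | 4·0+6·0+3·8 = 24
R: 6·6 = 36 | 4·3+6·0+3·8 = 36
Y: 6·8 = 48 | 4·3+6·2+3·8 = 48
B: 6·8 = 48 | 4·0+6·4+3·8 = 48
gcd(6,4,6,3) = 1

Coefficients: [6, 4, 6, 3]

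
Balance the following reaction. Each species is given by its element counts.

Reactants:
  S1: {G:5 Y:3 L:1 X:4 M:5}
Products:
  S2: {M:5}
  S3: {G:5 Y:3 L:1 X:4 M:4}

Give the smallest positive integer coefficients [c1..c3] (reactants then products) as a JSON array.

Coefficients: [5, 1, 5]

G: 5·5 = 25 | 1·0+5·5 = 25
Y: 5·3 = 15 | 1·0+5·3 = 15
L: 5·1 = 5 | 1·0+5·1 = 5
X: 5·4 = 20 | 1·0+5·4 = 20
M: 5·5 = 25 | 1·5+5·4 = 25
gcd(5,1,5) = 1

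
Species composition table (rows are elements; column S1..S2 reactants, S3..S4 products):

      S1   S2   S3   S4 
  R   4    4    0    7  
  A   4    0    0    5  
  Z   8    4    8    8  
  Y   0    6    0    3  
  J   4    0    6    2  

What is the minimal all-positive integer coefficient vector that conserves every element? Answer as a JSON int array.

R: 5·4+2·4 = 28 | 2·0+4·7 = 28
A: 5·4+2·0 = 20 | 2·0+4·5 = 20
Z: 5·8+2·4 = 48 | 2·8+4·8 = 48
Y: 5·0+2·6 = 12 | 2·0+4·3 = 12
J: 5·4+2·0 = 20 | 2·6+4·2 = 20
gcd(5,2,2,4) = 1

Coefficients: [5, 2, 2, 4]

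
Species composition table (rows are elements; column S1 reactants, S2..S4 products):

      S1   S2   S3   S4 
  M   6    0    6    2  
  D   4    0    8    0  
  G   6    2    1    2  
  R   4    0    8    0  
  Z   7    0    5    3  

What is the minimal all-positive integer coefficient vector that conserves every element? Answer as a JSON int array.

Coefficients: [4, 5, 2, 6]

M: 4·6 = 24 | 5·0+2·6+6·2 = 24
D: 4·4 = 16 | 5·0+2·8+6·0 = 16
G: 4·6 = 24 | 5·2+2·1+6·2 = 24
R: 4·4 = 16 | 5·0+2·8+6·0 = 16
Z: 4·7 = 28 | 5·0+2·5+6·3 = 28
gcd(4,5,2,6) = 1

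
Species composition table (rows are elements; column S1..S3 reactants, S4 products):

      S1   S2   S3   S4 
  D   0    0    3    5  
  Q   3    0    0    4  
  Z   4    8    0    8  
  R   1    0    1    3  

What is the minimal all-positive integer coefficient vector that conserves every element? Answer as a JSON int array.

Coefficients: [4, 1, 5, 3]

D: 4·0+1·0+5·3 = 15 | 3·5 = 15
Q: 4·3+1·0+5·0 = 12 | 3·4 = 12
Z: 4·4+1·8+5·0 = 24 | 3·8 = 24
R: 4·1+1·0+5·1 = 9 | 3·3 = 9
gcd(4,1,5,3) = 1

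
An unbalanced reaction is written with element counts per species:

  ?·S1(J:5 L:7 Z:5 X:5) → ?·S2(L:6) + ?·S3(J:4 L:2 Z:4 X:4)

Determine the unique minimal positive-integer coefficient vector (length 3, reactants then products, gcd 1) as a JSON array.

Coefficients: [4, 3, 5]

J: 4·5 = 20 | 3·0+5·4 = 20
L: 4·7 = 28 | 3·6+5·2 = 28
Z: 4·5 = 20 | 3·0+5·4 = 20
X: 4·5 = 20 | 3·0+5·4 = 20
gcd(4,3,5) = 1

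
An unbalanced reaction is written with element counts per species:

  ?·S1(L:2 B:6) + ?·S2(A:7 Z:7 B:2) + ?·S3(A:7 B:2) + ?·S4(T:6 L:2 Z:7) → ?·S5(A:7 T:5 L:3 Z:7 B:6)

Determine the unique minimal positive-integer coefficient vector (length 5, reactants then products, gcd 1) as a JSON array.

Coefficients: [4, 1, 5, 5, 6]

A: 4·0+1·7+5·7+5·0 = 42 | 6·7 = 42
T: 4·0+1·0+5·0+5·6 = 30 | 6·5 = 30
L: 4·2+1·0+5·0+5·2 = 18 | 6·3 = 18
Z: 4·0+1·7+5·0+5·7 = 42 | 6·7 = 42
B: 4·6+1·2+5·2+5·0 = 36 | 6·6 = 36
gcd(4,1,5,5,6) = 1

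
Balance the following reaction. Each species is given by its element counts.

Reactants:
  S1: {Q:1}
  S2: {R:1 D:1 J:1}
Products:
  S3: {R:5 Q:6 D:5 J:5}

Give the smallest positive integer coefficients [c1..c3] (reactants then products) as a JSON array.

R: 6·0+5·1 = 5 | 1·5 = 5
Q: 6·1+5·0 = 6 | 1·6 = 6
D: 6·0+5·1 = 5 | 1·5 = 5
J: 6·0+5·1 = 5 | 1·5 = 5
gcd(6,5,1) = 1

Coefficients: [6, 5, 1]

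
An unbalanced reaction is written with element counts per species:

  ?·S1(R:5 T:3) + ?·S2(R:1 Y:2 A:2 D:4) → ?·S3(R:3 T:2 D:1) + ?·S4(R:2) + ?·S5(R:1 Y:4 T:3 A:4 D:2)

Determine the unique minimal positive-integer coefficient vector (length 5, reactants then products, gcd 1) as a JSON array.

Coefficients: [5, 2, 6, 4, 1]

R: 5·5+2·1 = 27 | 6·3+4·2+1·1 = 27
Y: 5·0+2·2 = 4 | 6·0+4·0+1·4 = 4
T: 5·3+2·0 = 15 | 6·2+4·0+1·3 = 15
A: 5·0+2·2 = 4 | 6·0+4·0+1·4 = 4
D: 5·0+2·4 = 8 | 6·1+4·0+1·2 = 8
gcd(5,2,6,4,1) = 1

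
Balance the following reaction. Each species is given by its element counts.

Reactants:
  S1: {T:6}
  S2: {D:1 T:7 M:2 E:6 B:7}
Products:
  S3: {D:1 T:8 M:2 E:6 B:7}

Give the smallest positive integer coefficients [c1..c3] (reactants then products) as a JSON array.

D: 1·0+6·1 = 6 | 6·1 = 6
T: 1·6+6·7 = 48 | 6·8 = 48
M: 1·0+6·2 = 12 | 6·2 = 12
E: 1·0+6·6 = 36 | 6·6 = 36
B: 1·0+6·7 = 42 | 6·7 = 42
gcd(1,6,6) = 1

Coefficients: [1, 6, 6]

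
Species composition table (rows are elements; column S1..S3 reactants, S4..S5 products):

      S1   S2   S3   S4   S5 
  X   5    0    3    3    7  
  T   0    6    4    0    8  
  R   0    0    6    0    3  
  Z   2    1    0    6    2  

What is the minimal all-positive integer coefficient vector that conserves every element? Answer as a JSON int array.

X: 5·5+4·0+2·3 = 31 | 1·3+4·7 = 31
T: 5·0+4·6+2·4 = 32 | 1·0+4·8 = 32
R: 5·0+4·0+2·6 = 12 | 1·0+4·3 = 12
Z: 5·2+4·1+2·0 = 14 | 1·6+4·2 = 14
gcd(5,4,2,1,4) = 1

Coefficients: [5, 4, 2, 1, 4]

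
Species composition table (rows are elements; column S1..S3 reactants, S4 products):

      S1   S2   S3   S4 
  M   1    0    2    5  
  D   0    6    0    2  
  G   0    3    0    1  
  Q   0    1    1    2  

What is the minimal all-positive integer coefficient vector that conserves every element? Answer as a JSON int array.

Coefficients: [5, 1, 5, 3]

M: 5·1+1·0+5·2 = 15 | 3·5 = 15
D: 5·0+1·6+5·0 = 6 | 3·2 = 6
G: 5·0+1·3+5·0 = 3 | 3·1 = 3
Q: 5·0+1·1+5·1 = 6 | 3·2 = 6
gcd(5,1,5,3) = 1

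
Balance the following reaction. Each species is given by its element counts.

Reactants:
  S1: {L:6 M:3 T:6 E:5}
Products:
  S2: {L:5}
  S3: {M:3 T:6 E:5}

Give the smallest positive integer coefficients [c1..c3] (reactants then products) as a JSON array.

Coefficients: [5, 6, 5]

L: 5·6 = 30 | 6·5+5·0 = 30
M: 5·3 = 15 | 6·0+5·3 = 15
T: 5·6 = 30 | 6·0+5·6 = 30
E: 5·5 = 25 | 6·0+5·5 = 25
gcd(5,6,5) = 1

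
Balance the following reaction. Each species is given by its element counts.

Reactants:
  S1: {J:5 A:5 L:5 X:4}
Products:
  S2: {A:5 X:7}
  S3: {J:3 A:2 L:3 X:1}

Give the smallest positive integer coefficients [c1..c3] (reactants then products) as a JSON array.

J: 3·5 = 15 | 1·0+5·3 = 15
A: 3·5 = 15 | 1·5+5·2 = 15
L: 3·5 = 15 | 1·0+5·3 = 15
X: 3·4 = 12 | 1·7+5·1 = 12
gcd(3,1,5) = 1

Coefficients: [3, 1, 5]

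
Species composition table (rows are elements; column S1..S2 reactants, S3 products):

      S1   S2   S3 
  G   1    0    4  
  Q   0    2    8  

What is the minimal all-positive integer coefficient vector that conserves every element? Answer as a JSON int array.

Coefficients: [4, 4, 1]

G: 4·1+4·0 = 4 | 1·4 = 4
Q: 4·0+4·2 = 8 | 1·8 = 8
gcd(4,4,1) = 1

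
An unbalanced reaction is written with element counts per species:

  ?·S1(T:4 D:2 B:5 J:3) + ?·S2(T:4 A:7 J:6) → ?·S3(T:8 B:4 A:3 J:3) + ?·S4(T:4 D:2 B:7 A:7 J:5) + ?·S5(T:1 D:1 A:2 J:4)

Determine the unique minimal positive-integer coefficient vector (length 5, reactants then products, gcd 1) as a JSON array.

T: 3·4+3·4 = 24 | 2·8+1·4+4·1 = 24
D: 3·2+3·0 = 6 | 2·0+1·2+4·1 = 6
B: 3·5+3·0 = 15 | 2·4+1·7+4·0 = 15
A: 3·0+3·7 = 21 | 2·3+1·7+4·2 = 21
J: 3·3+3·6 = 27 | 2·3+1·5+4·4 = 27
gcd(3,3,2,1,4) = 1

Coefficients: [3, 3, 2, 1, 4]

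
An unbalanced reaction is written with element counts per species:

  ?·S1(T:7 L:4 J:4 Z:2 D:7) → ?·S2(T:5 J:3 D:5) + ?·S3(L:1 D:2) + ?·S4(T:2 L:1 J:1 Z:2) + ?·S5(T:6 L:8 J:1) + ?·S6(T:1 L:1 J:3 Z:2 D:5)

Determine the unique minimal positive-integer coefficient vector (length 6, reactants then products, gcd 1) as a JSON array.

Coefficients: [4, 3, 4, 3, 1, 1]

T: 4·7 = 28 | 3·5+4·0+3·2+1·6+1·1 = 28
L: 4·4 = 16 | 3·0+4·1+3·1+1·8+1·1 = 16
J: 4·4 = 16 | 3·3+4·0+3·1+1·1+1·3 = 16
Z: 4·2 = 8 | 3·0+4·0+3·2+1·0+1·2 = 8
D: 4·7 = 28 | 3·5+4·2+3·0+1·0+1·5 = 28
gcd(4,3,4,3,1,1) = 1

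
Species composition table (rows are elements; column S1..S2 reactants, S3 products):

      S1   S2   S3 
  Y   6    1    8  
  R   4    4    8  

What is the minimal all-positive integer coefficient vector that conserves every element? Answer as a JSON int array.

Y: 6·6+4·1 = 40 | 5·8 = 40
R: 6·4+4·4 = 40 | 5·8 = 40
gcd(6,4,5) = 1

Coefficients: [6, 4, 5]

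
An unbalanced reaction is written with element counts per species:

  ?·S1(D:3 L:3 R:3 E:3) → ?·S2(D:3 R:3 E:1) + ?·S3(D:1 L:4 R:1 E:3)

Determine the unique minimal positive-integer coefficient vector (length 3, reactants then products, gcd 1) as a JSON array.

Coefficients: [4, 3, 3]

D: 4·3 = 12 | 3·3+3·1 = 12
L: 4·3 = 12 | 3·0+3·4 = 12
R: 4·3 = 12 | 3·3+3·1 = 12
E: 4·3 = 12 | 3·1+3·3 = 12
gcd(4,3,3) = 1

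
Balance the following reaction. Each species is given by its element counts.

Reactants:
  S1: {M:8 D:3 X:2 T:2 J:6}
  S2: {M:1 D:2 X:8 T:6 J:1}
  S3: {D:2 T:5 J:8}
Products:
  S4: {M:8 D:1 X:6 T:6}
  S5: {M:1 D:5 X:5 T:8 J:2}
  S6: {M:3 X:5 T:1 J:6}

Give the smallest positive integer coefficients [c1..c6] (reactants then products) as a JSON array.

M: 2·8+4·1+1·0 = 20 | 1·8+3·1+3·3 = 20
D: 2·3+4·2+1·2 = 16 | 1·1+3·5+3·0 = 16
X: 2·2+4·8+1·0 = 36 | 1·6+3·5+3·5 = 36
T: 2·2+4·6+1·5 = 33 | 1·6+3·8+3·1 = 33
J: 2·6+4·1+1·8 = 24 | 1·0+3·2+3·6 = 24
gcd(2,4,1,1,3,3) = 1

Coefficients: [2, 4, 1, 1, 3, 3]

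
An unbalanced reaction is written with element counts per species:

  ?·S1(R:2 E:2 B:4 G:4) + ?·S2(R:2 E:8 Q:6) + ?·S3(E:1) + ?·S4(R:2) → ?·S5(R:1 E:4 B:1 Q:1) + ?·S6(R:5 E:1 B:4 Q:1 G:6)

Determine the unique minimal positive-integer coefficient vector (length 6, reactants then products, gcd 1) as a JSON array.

Coefficients: [3, 1, 4, 3, 4, 2]

R: 3·2+1·2+4·0+3·2 = 14 | 4·1+2·5 = 14
E: 3·2+1·8+4·1+3·0 = 18 | 4·4+2·1 = 18
B: 3·4+1·0+4·0+3·0 = 12 | 4·1+2·4 = 12
Q: 3·0+1·6+4·0+3·0 = 6 | 4·1+2·1 = 6
G: 3·4+1·0+4·0+3·0 = 12 | 4·0+2·6 = 12
gcd(3,1,4,3,4,2) = 1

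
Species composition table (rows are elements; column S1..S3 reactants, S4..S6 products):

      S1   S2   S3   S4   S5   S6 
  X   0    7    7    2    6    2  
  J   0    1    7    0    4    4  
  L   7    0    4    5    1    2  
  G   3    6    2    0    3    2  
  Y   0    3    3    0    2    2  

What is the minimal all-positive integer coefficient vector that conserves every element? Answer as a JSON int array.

Coefficients: [2, 1, 5, 4, 4, 5]

X: 2·0+1·7+5·7 = 42 | 4·2+4·6+5·2 = 42
J: 2·0+1·1+5·7 = 36 | 4·0+4·4+5·4 = 36
L: 2·7+1·0+5·4 = 34 | 4·5+4·1+5·2 = 34
G: 2·3+1·6+5·2 = 22 | 4·0+4·3+5·2 = 22
Y: 2·0+1·3+5·3 = 18 | 4·0+4·2+5·2 = 18
gcd(2,1,5,4,4,5) = 1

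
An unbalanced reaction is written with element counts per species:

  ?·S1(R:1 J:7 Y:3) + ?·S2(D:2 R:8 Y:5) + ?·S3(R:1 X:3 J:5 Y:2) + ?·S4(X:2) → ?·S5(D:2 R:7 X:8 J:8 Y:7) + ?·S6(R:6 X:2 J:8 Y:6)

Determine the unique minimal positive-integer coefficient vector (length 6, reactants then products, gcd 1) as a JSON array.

Coefficients: [2, 2, 2, 6, 2, 1]

D: 2·0+2·2+2·0+6·0 = 4 | 2·2+1·0 = 4
R: 2·1+2·8+2·1+6·0 = 20 | 2·7+1·6 = 20
X: 2·0+2·0+2·3+6·2 = 18 | 2·8+1·2 = 18
J: 2·7+2·0+2·5+6·0 = 24 | 2·8+1·8 = 24
Y: 2·3+2·5+2·2+6·0 = 20 | 2·7+1·6 = 20
gcd(2,2,2,6,2,1) = 1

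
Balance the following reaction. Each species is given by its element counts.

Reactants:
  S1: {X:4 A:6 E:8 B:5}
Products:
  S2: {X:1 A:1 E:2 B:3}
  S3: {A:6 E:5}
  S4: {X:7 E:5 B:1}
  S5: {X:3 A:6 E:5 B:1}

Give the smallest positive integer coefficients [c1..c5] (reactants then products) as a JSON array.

Coefficients: [4, 6, 2, 1, 1]

X: 4·4 = 16 | 6·1+2·0+1·7+1·3 = 16
A: 4·6 = 24 | 6·1+2·6+1·0+1·6 = 24
E: 4·8 = 32 | 6·2+2·5+1·5+1·5 = 32
B: 4·5 = 20 | 6·3+2·0+1·1+1·1 = 20
gcd(4,6,2,1,1) = 1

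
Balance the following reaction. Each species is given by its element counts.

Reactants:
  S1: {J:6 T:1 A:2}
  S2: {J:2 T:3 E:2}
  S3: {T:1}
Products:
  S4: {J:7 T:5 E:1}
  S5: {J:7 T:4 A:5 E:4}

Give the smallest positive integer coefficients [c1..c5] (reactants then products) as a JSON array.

J: 5·6+6·2+5·0 = 42 | 4·7+2·7 = 42
T: 5·1+6·3+5·1 = 28 | 4·5+2·4 = 28
A: 5·2+6·0+5·0 = 10 | 4·0+2·5 = 10
E: 5·0+6·2+5·0 = 12 | 4·1+2·4 = 12
gcd(5,6,5,4,2) = 1

Coefficients: [5, 6, 5, 4, 2]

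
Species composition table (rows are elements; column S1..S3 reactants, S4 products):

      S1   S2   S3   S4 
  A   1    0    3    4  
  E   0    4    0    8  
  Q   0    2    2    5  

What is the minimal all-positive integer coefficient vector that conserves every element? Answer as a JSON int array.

Coefficients: [5, 4, 1, 2]

A: 5·1+4·0+1·3 = 8 | 2·4 = 8
E: 5·0+4·4+1·0 = 16 | 2·8 = 16
Q: 5·0+4·2+1·2 = 10 | 2·5 = 10
gcd(5,4,1,2) = 1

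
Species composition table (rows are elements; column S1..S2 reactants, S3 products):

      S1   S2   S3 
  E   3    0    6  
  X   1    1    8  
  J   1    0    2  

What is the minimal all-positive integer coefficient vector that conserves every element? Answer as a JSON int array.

Coefficients: [2, 6, 1]

E: 2·3+6·0 = 6 | 1·6 = 6
X: 2·1+6·1 = 8 | 1·8 = 8
J: 2·1+6·0 = 2 | 1·2 = 2
gcd(2,6,1) = 1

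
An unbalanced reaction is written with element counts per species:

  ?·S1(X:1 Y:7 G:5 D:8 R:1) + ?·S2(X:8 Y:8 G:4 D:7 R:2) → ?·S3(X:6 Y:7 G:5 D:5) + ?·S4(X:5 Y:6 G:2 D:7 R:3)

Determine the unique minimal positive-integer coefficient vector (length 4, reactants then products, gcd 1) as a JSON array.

Coefficients: [1, 4, 3, 3]

X: 1·1+4·8 = 33 | 3·6+3·5 = 33
Y: 1·7+4·8 = 39 | 3·7+3·6 = 39
G: 1·5+4·4 = 21 | 3·5+3·2 = 21
D: 1·8+4·7 = 36 | 3·5+3·7 = 36
R: 1·1+4·2 = 9 | 3·0+3·3 = 9
gcd(1,4,3,3) = 1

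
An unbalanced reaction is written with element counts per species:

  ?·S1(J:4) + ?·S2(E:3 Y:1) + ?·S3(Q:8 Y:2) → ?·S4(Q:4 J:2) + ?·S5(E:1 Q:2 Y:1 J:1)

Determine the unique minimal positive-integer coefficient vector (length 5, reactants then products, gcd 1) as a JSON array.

E: 2·0+2·3+2·0 = 6 | 1·0+6·1 = 6
Q: 2·0+2·0+2·8 = 16 | 1·4+6·2 = 16
Y: 2·0+2·1+2·2 = 6 | 1·0+6·1 = 6
J: 2·4+2·0+2·0 = 8 | 1·2+6·1 = 8
gcd(2,2,2,1,6) = 1

Coefficients: [2, 2, 2, 1, 6]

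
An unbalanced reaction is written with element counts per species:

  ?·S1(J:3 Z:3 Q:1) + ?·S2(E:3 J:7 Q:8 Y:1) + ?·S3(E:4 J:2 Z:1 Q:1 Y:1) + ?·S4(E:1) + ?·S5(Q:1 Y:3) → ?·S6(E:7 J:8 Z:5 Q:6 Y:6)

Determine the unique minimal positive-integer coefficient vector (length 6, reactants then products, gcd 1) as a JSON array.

E: 5·0+1·3+5·4+5·1+6·0 = 28 | 4·7 = 28
J: 5·3+1·7+5·2+5·0+6·0 = 32 | 4·8 = 32
Z: 5·3+1·0+5·1+5·0+6·0 = 20 | 4·5 = 20
Q: 5·1+1·8+5·1+5·0+6·1 = 24 | 4·6 = 24
Y: 5·0+1·1+5·1+5·0+6·3 = 24 | 4·6 = 24
gcd(5,1,5,5,6,4) = 1

Coefficients: [5, 1, 5, 5, 6, 4]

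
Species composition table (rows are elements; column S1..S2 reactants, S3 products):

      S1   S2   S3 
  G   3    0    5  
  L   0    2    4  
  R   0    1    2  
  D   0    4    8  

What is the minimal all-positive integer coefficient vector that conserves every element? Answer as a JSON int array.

Coefficients: [5, 6, 3]

G: 5·3+6·0 = 15 | 3·5 = 15
L: 5·0+6·2 = 12 | 3·4 = 12
R: 5·0+6·1 = 6 | 3·2 = 6
D: 5·0+6·4 = 24 | 3·8 = 24
gcd(5,6,3) = 1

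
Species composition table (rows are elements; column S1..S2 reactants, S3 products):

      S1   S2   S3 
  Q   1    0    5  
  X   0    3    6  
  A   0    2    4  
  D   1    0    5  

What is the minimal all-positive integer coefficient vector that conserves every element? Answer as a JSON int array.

Q: 5·1+2·0 = 5 | 1·5 = 5
X: 5·0+2·3 = 6 | 1·6 = 6
A: 5·0+2·2 = 4 | 1·4 = 4
D: 5·1+2·0 = 5 | 1·5 = 5
gcd(5,2,1) = 1

Coefficients: [5, 2, 1]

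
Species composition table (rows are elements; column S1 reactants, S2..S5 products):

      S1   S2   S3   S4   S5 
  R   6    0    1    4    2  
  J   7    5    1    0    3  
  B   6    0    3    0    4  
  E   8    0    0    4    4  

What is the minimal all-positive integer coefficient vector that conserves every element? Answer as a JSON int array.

Coefficients: [5, 3, 2, 4, 6]

R: 5·6 = 30 | 3·0+2·1+4·4+6·2 = 30
J: 5·7 = 35 | 3·5+2·1+4·0+6·3 = 35
B: 5·6 = 30 | 3·0+2·3+4·0+6·4 = 30
E: 5·8 = 40 | 3·0+2·0+4·4+6·4 = 40
gcd(5,3,2,4,6) = 1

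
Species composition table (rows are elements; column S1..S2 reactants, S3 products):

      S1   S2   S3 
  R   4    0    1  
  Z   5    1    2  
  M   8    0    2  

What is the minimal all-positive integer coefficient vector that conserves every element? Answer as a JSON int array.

Coefficients: [1, 3, 4]

R: 1·4+3·0 = 4 | 4·1 = 4
Z: 1·5+3·1 = 8 | 4·2 = 8
M: 1·8+3·0 = 8 | 4·2 = 8
gcd(1,3,4) = 1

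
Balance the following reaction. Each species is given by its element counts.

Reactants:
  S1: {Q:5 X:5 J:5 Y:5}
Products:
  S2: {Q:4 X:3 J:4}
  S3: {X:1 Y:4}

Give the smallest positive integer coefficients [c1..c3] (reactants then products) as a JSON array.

Coefficients: [4, 5, 5]

Q: 4·5 = 20 | 5·4+5·0 = 20
X: 4·5 = 20 | 5·3+5·1 = 20
J: 4·5 = 20 | 5·4+5·0 = 20
Y: 4·5 = 20 | 5·0+5·4 = 20
gcd(4,5,5) = 1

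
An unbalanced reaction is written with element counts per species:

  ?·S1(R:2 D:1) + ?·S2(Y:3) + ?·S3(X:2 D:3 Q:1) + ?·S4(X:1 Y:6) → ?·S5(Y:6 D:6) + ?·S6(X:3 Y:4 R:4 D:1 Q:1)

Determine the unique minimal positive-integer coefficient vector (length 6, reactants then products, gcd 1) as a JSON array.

X: 6·0+2·0+3·2+3·1 = 9 | 2·0+3·3 = 9
Y: 6·0+2·3+3·0+3·6 = 24 | 2·6+3·4 = 24
R: 6·2+2·0+3·0+3·0 = 12 | 2·0+3·4 = 12
D: 6·1+2·0+3·3+3·0 = 15 | 2·6+3·1 = 15
Q: 6·0+2·0+3·1+3·0 = 3 | 2·0+3·1 = 3
gcd(6,2,3,3,2,3) = 1

Coefficients: [6, 2, 3, 3, 2, 3]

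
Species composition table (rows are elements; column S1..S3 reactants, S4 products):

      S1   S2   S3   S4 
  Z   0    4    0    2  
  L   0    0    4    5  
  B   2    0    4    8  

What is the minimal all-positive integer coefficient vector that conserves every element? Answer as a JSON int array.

Coefficients: [6, 2, 5, 4]

Z: 6·0+2·4+5·0 = 8 | 4·2 = 8
L: 6·0+2·0+5·4 = 20 | 4·5 = 20
B: 6·2+2·0+5·4 = 32 | 4·8 = 32
gcd(6,2,5,4) = 1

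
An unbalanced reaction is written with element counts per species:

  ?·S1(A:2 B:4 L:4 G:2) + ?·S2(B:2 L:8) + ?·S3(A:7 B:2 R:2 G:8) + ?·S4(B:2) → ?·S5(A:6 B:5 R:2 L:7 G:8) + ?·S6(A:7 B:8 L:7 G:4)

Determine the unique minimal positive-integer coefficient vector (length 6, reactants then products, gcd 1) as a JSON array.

A: 4·2+5·0+6·7+4·0 = 50 | 6·6+2·7 = 50
B: 4·4+5·2+6·2+4·2 = 46 | 6·5+2·8 = 46
R: 4·0+5·0+6·2+4·0 = 12 | 6·2+2·0 = 12
L: 4·4+5·8+6·0+4·0 = 56 | 6·7+2·7 = 56
G: 4·2+5·0+6·8+4·0 = 56 | 6·8+2·4 = 56
gcd(4,5,6,4,6,2) = 1

Coefficients: [4, 5, 6, 4, 6, 2]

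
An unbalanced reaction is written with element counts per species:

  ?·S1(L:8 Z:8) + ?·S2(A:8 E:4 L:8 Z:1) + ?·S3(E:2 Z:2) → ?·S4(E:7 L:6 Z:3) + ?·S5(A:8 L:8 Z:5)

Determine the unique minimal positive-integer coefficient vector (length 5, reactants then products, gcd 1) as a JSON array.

Coefficients: [3, 5, 4, 4, 5]

A: 3·0+5·8+4·0 = 40 | 4·0+5·8 = 40
E: 3·0+5·4+4·2 = 28 | 4·7+5·0 = 28
L: 3·8+5·8+4·0 = 64 | 4·6+5·8 = 64
Z: 3·8+5·1+4·2 = 37 | 4·3+5·5 = 37
gcd(3,5,4,4,5) = 1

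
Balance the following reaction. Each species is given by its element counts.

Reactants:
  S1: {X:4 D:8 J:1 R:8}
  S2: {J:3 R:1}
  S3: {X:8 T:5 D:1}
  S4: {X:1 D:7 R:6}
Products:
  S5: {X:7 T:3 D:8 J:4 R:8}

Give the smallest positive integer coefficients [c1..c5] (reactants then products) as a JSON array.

Coefficients: [2, 6, 3, 3, 5]

X: 2·4+6·0+3·8+3·1 = 35 | 5·7 = 35
T: 2·0+6·0+3·5+3·0 = 15 | 5·3 = 15
D: 2·8+6·0+3·1+3·7 = 40 | 5·8 = 40
J: 2·1+6·3+3·0+3·0 = 20 | 5·4 = 20
R: 2·8+6·1+3·0+3·6 = 40 | 5·8 = 40
gcd(2,6,3,3,5) = 1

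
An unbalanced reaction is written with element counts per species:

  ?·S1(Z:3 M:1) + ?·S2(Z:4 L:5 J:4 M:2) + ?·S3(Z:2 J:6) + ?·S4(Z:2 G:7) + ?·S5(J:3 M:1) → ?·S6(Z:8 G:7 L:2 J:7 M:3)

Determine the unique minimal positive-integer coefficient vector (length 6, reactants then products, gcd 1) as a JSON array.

Z: 6·3+2·4+2·2+5·2+5·0 = 40 | 5·8 = 40
G: 6·0+2·0+2·0+5·7+5·0 = 35 | 5·7 = 35
L: 6·0+2·5+2·0+5·0+5·0 = 10 | 5·2 = 10
J: 6·0+2·4+2·6+5·0+5·3 = 35 | 5·7 = 35
M: 6·1+2·2+2·0+5·0+5·1 = 15 | 5·3 = 15
gcd(6,2,2,5,5,5) = 1

Coefficients: [6, 2, 2, 5, 5, 5]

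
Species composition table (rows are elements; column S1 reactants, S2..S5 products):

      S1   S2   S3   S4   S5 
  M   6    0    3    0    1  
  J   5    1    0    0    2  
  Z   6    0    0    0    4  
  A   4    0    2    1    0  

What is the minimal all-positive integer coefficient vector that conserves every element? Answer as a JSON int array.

Coefficients: [2, 4, 3, 2, 3]

M: 2·6 = 12 | 4·0+3·3+2·0+3·1 = 12
J: 2·5 = 10 | 4·1+3·0+2·0+3·2 = 10
Z: 2·6 = 12 | 4·0+3·0+2·0+3·4 = 12
A: 2·4 = 8 | 4·0+3·2+2·1+3·0 = 8
gcd(2,4,3,2,3) = 1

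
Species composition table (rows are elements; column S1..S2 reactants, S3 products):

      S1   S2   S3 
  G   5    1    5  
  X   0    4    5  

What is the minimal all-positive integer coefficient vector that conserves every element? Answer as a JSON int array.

G: 3·5+5·1 = 20 | 4·5 = 20
X: 3·0+5·4 = 20 | 4·5 = 20
gcd(3,5,4) = 1

Coefficients: [3, 5, 4]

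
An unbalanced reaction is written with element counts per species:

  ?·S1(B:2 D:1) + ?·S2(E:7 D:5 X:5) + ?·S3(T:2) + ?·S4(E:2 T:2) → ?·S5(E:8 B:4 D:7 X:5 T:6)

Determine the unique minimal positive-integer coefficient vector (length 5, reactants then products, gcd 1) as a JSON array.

E: 4·0+2·7+5·0+1·2 = 16 | 2·8 = 16
B: 4·2+2·0+5·0+1·0 = 8 | 2·4 = 8
D: 4·1+2·5+5·0+1·0 = 14 | 2·7 = 14
X: 4·0+2·5+5·0+1·0 = 10 | 2·5 = 10
T: 4·0+2·0+5·2+1·2 = 12 | 2·6 = 12
gcd(4,2,5,1,2) = 1

Coefficients: [4, 2, 5, 1, 2]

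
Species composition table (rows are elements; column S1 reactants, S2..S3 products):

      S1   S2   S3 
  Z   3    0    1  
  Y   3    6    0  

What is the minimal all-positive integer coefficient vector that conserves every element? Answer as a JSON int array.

Coefficients: [2, 1, 6]

Z: 2·3 = 6 | 1·0+6·1 = 6
Y: 2·3 = 6 | 1·6+6·0 = 6
gcd(2,1,6) = 1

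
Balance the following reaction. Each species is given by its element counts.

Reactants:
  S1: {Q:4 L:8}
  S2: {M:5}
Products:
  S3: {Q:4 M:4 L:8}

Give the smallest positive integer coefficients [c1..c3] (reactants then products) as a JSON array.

Coefficients: [5, 4, 5]

Q: 5·4+4·0 = 20 | 5·4 = 20
M: 5·0+4·5 = 20 | 5·4 = 20
L: 5·8+4·0 = 40 | 5·8 = 40
gcd(5,4,5) = 1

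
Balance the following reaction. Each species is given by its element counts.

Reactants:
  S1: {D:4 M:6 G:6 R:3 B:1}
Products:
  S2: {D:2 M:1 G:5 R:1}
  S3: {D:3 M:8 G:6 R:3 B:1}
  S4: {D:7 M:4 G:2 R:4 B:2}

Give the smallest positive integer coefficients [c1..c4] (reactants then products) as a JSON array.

D: 5·4 = 20 | 2·2+3·3+1·7 = 20
M: 5·6 = 30 | 2·1+3·8+1·4 = 30
G: 5·6 = 30 | 2·5+3·6+1·2 = 30
R: 5·3 = 15 | 2·1+3·3+1·4 = 15
B: 5·1 = 5 | 2·0+3·1+1·2 = 5
gcd(5,2,3,1) = 1

Coefficients: [5, 2, 3, 1]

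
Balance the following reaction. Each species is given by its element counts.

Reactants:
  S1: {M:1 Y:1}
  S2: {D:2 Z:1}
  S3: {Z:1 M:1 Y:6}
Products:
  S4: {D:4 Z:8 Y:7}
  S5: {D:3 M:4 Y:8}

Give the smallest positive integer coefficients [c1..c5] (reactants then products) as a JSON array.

Coefficients: [5, 5, 3, 1, 2]

D: 5·0+5·2+3·0 = 10 | 1·4+2·3 = 10
Z: 5·0+5·1+3·1 = 8 | 1·8+2·0 = 8
M: 5·1+5·0+3·1 = 8 | 1·0+2·4 = 8
Y: 5·1+5·0+3·6 = 23 | 1·7+2·8 = 23
gcd(5,5,3,1,2) = 1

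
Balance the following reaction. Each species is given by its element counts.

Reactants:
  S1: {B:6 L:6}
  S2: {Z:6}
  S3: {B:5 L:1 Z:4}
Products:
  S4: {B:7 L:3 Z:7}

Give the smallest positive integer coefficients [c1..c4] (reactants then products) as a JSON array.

Coefficients: [2, 3, 6, 6]

B: 2·6+3·0+6·5 = 42 | 6·7 = 42
L: 2·6+3·0+6·1 = 18 | 6·3 = 18
Z: 2·0+3·6+6·4 = 42 | 6·7 = 42
gcd(2,3,6,6) = 1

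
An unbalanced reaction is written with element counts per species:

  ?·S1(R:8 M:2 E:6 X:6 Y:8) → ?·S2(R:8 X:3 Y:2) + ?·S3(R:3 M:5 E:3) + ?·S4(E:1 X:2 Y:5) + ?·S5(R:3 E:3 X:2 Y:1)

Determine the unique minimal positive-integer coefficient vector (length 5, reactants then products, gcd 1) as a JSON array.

R: 5·8 = 40 | 2·8+2·3+6·0+6·3 = 40
M: 5·2 = 10 | 2·0+2·5+6·0+6·0 = 10
E: 5·6 = 30 | 2·0+2·3+6·1+6·3 = 30
X: 5·6 = 30 | 2·3+2·0+6·2+6·2 = 30
Y: 5·8 = 40 | 2·2+2·0+6·5+6·1 = 40
gcd(5,2,2,6,6) = 1

Coefficients: [5, 2, 2, 6, 6]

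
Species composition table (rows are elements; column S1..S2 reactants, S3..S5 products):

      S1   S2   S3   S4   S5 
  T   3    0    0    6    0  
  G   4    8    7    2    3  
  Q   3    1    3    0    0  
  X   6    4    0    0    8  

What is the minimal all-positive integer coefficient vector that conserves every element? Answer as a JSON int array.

Coefficients: [2, 3, 3, 1, 3]

T: 2·3+3·0 = 6 | 3·0+1·6+3·0 = 6
G: 2·4+3·8 = 32 | 3·7+1·2+3·3 = 32
Q: 2·3+3·1 = 9 | 3·3+1·0+3·0 = 9
X: 2·6+3·4 = 24 | 3·0+1·0+3·8 = 24
gcd(2,3,3,1,3) = 1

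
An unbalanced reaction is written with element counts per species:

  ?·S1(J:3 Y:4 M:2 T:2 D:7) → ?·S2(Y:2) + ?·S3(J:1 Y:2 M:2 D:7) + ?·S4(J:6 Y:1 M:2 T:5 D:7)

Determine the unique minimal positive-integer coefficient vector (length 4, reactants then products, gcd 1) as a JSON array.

Coefficients: [5, 6, 3, 2]

J: 5·3 = 15 | 6·0+3·1+2·6 = 15
Y: 5·4 = 20 | 6·2+3·2+2·1 = 20
M: 5·2 = 10 | 6·0+3·2+2·2 = 10
T: 5·2 = 10 | 6·0+3·0+2·5 = 10
D: 5·7 = 35 | 6·0+3·7+2·7 = 35
gcd(5,6,3,2) = 1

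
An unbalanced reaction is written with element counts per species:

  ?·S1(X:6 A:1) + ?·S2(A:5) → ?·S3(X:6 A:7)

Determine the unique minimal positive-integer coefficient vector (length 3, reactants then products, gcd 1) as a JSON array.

Coefficients: [5, 6, 5]

X: 5·6+6·0 = 30 | 5·6 = 30
A: 5·1+6·5 = 35 | 5·7 = 35
gcd(5,6,5) = 1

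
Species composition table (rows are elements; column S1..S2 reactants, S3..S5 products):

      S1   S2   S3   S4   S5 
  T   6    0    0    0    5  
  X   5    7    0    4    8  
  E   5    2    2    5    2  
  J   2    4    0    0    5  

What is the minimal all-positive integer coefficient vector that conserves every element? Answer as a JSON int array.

T: 5·6+5·0 = 30 | 4·0+3·0+6·5 = 30
X: 5·5+5·7 = 60 | 4·0+3·4+6·8 = 60
E: 5·5+5·2 = 35 | 4·2+3·5+6·2 = 35
J: 5·2+5·4 = 30 | 4·0+3·0+6·5 = 30
gcd(5,5,4,3,6) = 1

Coefficients: [5, 5, 4, 3, 6]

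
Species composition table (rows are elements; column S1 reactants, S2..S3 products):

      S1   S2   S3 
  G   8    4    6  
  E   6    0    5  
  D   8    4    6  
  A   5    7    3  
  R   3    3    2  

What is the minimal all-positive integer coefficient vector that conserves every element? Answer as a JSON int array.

G: 5·8 = 40 | 1·4+6·6 = 40
E: 5·6 = 30 | 1·0+6·5 = 30
D: 5·8 = 40 | 1·4+6·6 = 40
A: 5·5 = 25 | 1·7+6·3 = 25
R: 5·3 = 15 | 1·3+6·2 = 15
gcd(5,1,6) = 1

Coefficients: [5, 1, 6]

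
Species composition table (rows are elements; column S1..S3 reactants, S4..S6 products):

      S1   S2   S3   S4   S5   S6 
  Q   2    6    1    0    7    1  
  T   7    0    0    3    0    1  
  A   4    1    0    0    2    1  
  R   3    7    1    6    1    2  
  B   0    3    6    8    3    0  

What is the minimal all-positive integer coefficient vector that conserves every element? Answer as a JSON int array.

Coefficients: [2, 3, 4, 3, 3, 5]

Q: 2·2+3·6+4·1 = 26 | 3·0+3·7+5·1 = 26
T: 2·7+3·0+4·0 = 14 | 3·3+3·0+5·1 = 14
A: 2·4+3·1+4·0 = 11 | 3·0+3·2+5·1 = 11
R: 2·3+3·7+4·1 = 31 | 3·6+3·1+5·2 = 31
B: 2·0+3·3+4·6 = 33 | 3·8+3·3+5·0 = 33
gcd(2,3,4,3,3,5) = 1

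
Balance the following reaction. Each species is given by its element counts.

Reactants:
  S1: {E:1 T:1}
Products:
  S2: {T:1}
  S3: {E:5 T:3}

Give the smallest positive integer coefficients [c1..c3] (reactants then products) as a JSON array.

E: 5·1 = 5 | 2·0+1·5 = 5
T: 5·1 = 5 | 2·1+1·3 = 5
gcd(5,2,1) = 1

Coefficients: [5, 2, 1]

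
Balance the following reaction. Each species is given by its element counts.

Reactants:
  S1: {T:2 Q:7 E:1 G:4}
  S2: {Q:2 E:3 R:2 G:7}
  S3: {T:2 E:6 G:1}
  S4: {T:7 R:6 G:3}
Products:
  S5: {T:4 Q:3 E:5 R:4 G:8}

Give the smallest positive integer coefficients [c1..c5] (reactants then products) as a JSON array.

Coefficients: [1, 4, 2, 2, 5]

T: 1·2+4·0+2·2+2·7 = 20 | 5·4 = 20
Q: 1·7+4·2+2·0+2·0 = 15 | 5·3 = 15
E: 1·1+4·3+2·6+2·0 = 25 | 5·5 = 25
R: 1·0+4·2+2·0+2·6 = 20 | 5·4 = 20
G: 1·4+4·7+2·1+2·3 = 40 | 5·8 = 40
gcd(1,4,2,2,5) = 1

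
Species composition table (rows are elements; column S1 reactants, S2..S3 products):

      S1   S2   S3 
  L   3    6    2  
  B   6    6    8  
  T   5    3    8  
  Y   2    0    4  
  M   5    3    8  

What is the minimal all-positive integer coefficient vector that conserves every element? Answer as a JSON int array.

Coefficients: [6, 2, 3]

L: 6·3 = 18 | 2·6+3·2 = 18
B: 6·6 = 36 | 2·6+3·8 = 36
T: 6·5 = 30 | 2·3+3·8 = 30
Y: 6·2 = 12 | 2·0+3·4 = 12
M: 6·5 = 30 | 2·3+3·8 = 30
gcd(6,2,3) = 1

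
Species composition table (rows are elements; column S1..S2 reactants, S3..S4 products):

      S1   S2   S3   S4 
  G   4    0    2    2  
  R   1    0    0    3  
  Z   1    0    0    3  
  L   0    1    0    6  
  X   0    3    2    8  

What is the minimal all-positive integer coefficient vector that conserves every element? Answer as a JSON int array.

Coefficients: [3, 6, 5, 1]

G: 3·4+6·0 = 12 | 5·2+1·2 = 12
R: 3·1+6·0 = 3 | 5·0+1·3 = 3
Z: 3·1+6·0 = 3 | 5·0+1·3 = 3
L: 3·0+6·1 = 6 | 5·0+1·6 = 6
X: 3·0+6·3 = 18 | 5·2+1·8 = 18
gcd(3,6,5,1) = 1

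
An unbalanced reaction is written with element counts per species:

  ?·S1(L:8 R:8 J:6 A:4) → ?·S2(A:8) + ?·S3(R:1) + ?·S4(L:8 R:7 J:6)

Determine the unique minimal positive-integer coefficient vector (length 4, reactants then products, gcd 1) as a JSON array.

Coefficients: [2, 1, 2, 2]

L: 2·8 = 16 | 1·0+2·0+2·8 = 16
R: 2·8 = 16 | 1·0+2·1+2·7 = 16
J: 2·6 = 12 | 1·0+2·0+2·6 = 12
A: 2·4 = 8 | 1·8+2·0+2·0 = 8
gcd(2,1,2,2) = 1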